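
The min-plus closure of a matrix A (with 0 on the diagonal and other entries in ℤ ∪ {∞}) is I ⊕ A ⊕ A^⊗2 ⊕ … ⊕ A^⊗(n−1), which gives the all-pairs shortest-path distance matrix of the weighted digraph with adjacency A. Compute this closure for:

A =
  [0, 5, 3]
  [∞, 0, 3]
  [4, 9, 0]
Closure =
  [0, 5, 3]
  [7, 0, 3]
  [4, 9, 0]

This is the Floyd-Warshall all-pairs shortest-path computation. For each intermediate vertex k = 0, 1, …, 2, update dist[i][j] ← min(dist[i][j], dist[i][k] + dist[k][j]). The final matrix gives, for each (i, j), the minimum total weight of any directed path from i to j (possibly empty when i = j).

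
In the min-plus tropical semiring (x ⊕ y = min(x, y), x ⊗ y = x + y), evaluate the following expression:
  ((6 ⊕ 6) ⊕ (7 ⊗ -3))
((6 ⊕ 6) ⊕ (7 ⊗ -3)) = 4

Expand innermost to outermost. Recall ⊕ takes the minimum of its arguments and ⊗ takes their sum. Working out the expression ((6 ⊕ 6) ⊕ (7 ⊗ -3)) gives 4.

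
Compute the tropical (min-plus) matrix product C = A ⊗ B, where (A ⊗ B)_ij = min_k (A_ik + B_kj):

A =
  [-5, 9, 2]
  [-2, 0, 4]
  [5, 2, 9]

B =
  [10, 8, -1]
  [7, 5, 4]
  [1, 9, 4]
A ⊗ B =
  [3, 3, -6]
  [5, 5, -3]
  [9, 7, 4]

Apply the min-plus product entry-by-entry:
  C[0][0] = min over k of (A[0][0] + B[0][0] = -5 + 10 = 5, A[0][1] + B[1][0] = 9 + 7 = 16, A[0][2] + B[2][0] = 2 + 1 = 3) = 3 (attained at k = 2)
  C[0][1] = min over k of (A[0][0] + B[0][1] = -5 + 8 = 3, A[0][1] + B[1][1] = 9 + 5 = 14, A[0][2] + B[2][1] = 2 + 9 = 11) = 3 (attained at k = 0)
  C[0][2] = min over k of (A[0][0] + B[0][2] = -5 + -1 = -6, A[0][1] + B[1][2] = 9 + 4 = 13, A[0][2] + B[2][2] = 2 + 4 = 6) = -6 (attained at k = 0)
  C[1][0] = min over k of (A[1][0] + B[0][0] = -2 + 10 = 8, A[1][1] + B[1][0] = 0 + 7 = 7, A[1][2] + B[2][0] = 4 + 1 = 5) = 5 (attained at k = 2)
  C[1][1] = min over k of (A[1][0] + B[0][1] = -2 + 8 = 6, A[1][1] + B[1][1] = 0 + 5 = 5, A[1][2] + B[2][1] = 4 + 9 = 13) = 5 (attained at k = 1)
  C[1][2] = min over k of (A[1][0] + B[0][2] = -2 + -1 = -3, A[1][1] + B[1][2] = 0 + 4 = 4, A[1][2] + B[2][2] = 4 + 4 = 8) = -3 (attained at k = 0)
  C[2][0] = min over k of (A[2][0] + B[0][0] = 5 + 10 = 15, A[2][1] + B[1][0] = 2 + 7 = 9, A[2][2] + B[2][0] = 9 + 1 = 10) = 9 (attained at k = 1)
  C[2][1] = min over k of (A[2][0] + B[0][1] = 5 + 8 = 13, A[2][1] + B[1][1] = 2 + 5 = 7, A[2][2] + B[2][1] = 9 + 9 = 18) = 7 (attained at k = 1)
  C[2][2] = min over k of (A[2][0] + B[0][2] = 5 + -1 = 4, A[2][1] + B[1][2] = 2 + 4 = 6, A[2][2] + B[2][2] = 9 + 4 = 13) = 4 (attained at k = 0)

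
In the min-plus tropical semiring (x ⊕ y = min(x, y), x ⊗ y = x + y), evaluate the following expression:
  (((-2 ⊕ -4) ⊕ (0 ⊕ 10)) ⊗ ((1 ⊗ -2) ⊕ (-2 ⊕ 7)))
(((-2 ⊕ -4) ⊕ (0 ⊕ 10)) ⊗ ((1 ⊗ -2) ⊕ (-2 ⊕ 7))) = -6

Expand innermost to outermost. Recall ⊕ takes the minimum of its arguments and ⊗ takes their sum. Working out the expression (((-2 ⊕ -4) ⊕ (0 ⊕ 10)) ⊗ ((1 ⊗ -2) ⊕ (-2 ⊕ 7))) gives -6.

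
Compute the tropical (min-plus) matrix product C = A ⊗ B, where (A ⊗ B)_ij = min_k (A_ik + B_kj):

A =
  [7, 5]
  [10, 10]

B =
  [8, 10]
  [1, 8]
A ⊗ B =
  [6, 13]
  [11, 18]

Apply the min-plus product entry-by-entry:
  C[0][0] = min over k of (A[0][0] + B[0][0] = 7 + 8 = 15, A[0][1] + B[1][0] = 5 + 1 = 6) = 6 (attained at k = 1)
  C[0][1] = min over k of (A[0][0] + B[0][1] = 7 + 10 = 17, A[0][1] + B[1][1] = 5 + 8 = 13) = 13 (attained at k = 1)
  C[1][0] = min over k of (A[1][0] + B[0][0] = 10 + 8 = 18, A[1][1] + B[1][0] = 10 + 1 = 11) = 11 (attained at k = 1)
  C[1][1] = min over k of (A[1][0] + B[0][1] = 10 + 10 = 20, A[1][1] + B[1][1] = 10 + 8 = 18) = 18 (attained at k = 1)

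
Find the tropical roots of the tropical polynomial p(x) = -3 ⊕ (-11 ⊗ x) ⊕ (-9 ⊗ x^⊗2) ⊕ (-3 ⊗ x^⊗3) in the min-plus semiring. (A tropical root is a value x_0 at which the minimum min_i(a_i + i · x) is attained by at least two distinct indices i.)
Roots: {-6, -2, 8}

Each tropical root is a break point of the lower envelope of the lines y = a_i + i · x (there are 4 lines, with slopes 0, 1, ..., 3). Only the lines that attain the minimum somewhere contribute to roots; other lines are dominated. Here the surviving (envelope) indices are i = 3, i = 2, i = 1, i = 0.
Intersections between consecutive envelope lines give the roots: for adjacent envelope indices i < j the intersection is x = (a_i − a_j) / (j − i). Reading off the sorted break points: {-6, -2, 8}.
Verification: at each break x_0, at least two indices attain the minimum of min_i(a_i + i · x_0).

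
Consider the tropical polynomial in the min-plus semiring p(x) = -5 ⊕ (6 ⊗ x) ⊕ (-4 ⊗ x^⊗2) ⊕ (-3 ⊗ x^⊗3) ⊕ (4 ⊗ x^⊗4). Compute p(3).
p(3) = -5

A tropical monomial a ⊗ x^⊗i evaluates to a + i · x. Evaluating each term at x = 3:
  Term 0 contributes -5 + 0 · 3 = -5
  Term 1 contributes 6 + 1 · 3 = 9
  Term 2 contributes -4 + 2 · 3 = 2
  Term 3 contributes -3 + 3 · 3 = 6
  Term 4 contributes 4 + 4 · 3 = 16
p(3) = ⊕ of these = min[-5, 9, 2, 6, 16] = -5.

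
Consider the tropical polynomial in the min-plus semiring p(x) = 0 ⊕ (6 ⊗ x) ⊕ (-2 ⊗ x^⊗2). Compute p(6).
p(6) = 0

A tropical monomial a ⊗ x^⊗i evaluates to a + i · x. Evaluating each term at x = 6:
  Term 0 contributes 0 + 0 · 6 = 0
  Term 1 contributes 6 + 1 · 6 = 12
  Term 2 contributes -2 + 2 · 6 = 10
p(6) = ⊕ of these = min[0, 12, 10] = 0.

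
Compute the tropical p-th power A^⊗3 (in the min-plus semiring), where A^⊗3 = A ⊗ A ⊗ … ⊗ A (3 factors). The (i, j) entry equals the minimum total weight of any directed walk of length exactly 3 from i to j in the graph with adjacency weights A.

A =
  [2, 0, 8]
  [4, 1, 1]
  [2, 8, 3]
A^⊗3 =
  [3, 2, 2]
  [4, 3, 3]
  [6, 3, 3]

Each entry (A^⊗3)_ij equals the minimum over all length-3 walks i = v_0 → v_1 → … → v_3 = j of Σ_t A[v_t][v_{t+1}]. For example, for (i, j) = (0, 2) we minimise over 9 possible intermediate vertex sequences; the minimum is 2, attained along the walk 0 → 1 → 1 → 2.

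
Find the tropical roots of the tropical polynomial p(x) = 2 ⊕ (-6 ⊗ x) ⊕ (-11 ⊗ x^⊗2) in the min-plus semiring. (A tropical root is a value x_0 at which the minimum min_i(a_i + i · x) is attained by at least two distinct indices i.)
Roots: {5, 8}

Each tropical root is a break point of the lower envelope of the lines y = a_i + i · x (there are 3 lines, with slopes 0, 1, ..., 2). Only the lines that attain the minimum somewhere contribute to roots; other lines are dominated. Here the surviving (envelope) indices are i = 2, i = 1, i = 0.
Intersections between consecutive envelope lines give the roots: for adjacent envelope indices i < j the intersection is x = (a_i − a_j) / (j − i). Reading off the sorted break points: {5, 8}.
Verification: at each break x_0, at least two indices attain the minimum of min_i(a_i + i · x_0).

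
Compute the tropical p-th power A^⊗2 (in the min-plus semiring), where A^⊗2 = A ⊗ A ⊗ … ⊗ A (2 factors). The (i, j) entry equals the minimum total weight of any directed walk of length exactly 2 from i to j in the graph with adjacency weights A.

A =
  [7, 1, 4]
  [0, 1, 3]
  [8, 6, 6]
A^⊗2 =
  [1, 2, 4]
  [1, 1, 4]
  [6, 7, 9]

Each entry (A^⊗2)_ij equals the minimum over all length-2 walks i = v_0 → v_1 → … → v_2 = j of Σ_t A[v_t][v_{t+1}]. For example, for (i, j) = (0, 2) we minimise over 3 possible intermediate vertex sequences; the minimum is 4, attained along the walk 0 → 1 → 2.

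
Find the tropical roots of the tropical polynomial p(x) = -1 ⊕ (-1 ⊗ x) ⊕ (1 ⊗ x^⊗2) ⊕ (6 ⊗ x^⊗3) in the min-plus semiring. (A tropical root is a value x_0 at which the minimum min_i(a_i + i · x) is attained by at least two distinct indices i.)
Roots: {-5, -2, 0}

Each tropical root is a break point of the lower envelope of the lines y = a_i + i · x (there are 4 lines, with slopes 0, 1, ..., 3). Only the lines that attain the minimum somewhere contribute to roots; other lines are dominated. Here the surviving (envelope) indices are i = 3, i = 2, i = 1, i = 0.
Intersections between consecutive envelope lines give the roots: for adjacent envelope indices i < j the intersection is x = (a_i − a_j) / (j − i). Reading off the sorted break points: {-5, -2, 0}.
Verification: at each break x_0, at least two indices attain the minimum of min_i(a_i + i · x_0).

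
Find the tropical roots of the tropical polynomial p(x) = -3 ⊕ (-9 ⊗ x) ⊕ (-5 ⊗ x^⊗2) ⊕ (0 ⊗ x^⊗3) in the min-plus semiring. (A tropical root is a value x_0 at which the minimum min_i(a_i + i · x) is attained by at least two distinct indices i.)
Roots: {-5, -4, 6}

Each tropical root is a break point of the lower envelope of the lines y = a_i + i · x (there are 4 lines, with slopes 0, 1, ..., 3). Only the lines that attain the minimum somewhere contribute to roots; other lines are dominated. Here the surviving (envelope) indices are i = 3, i = 2, i = 1, i = 0.
Intersections between consecutive envelope lines give the roots: for adjacent envelope indices i < j the intersection is x = (a_i − a_j) / (j − i). Reading off the sorted break points: {-5, -4, 6}.
Verification: at each break x_0, at least two indices attain the minimum of min_i(a_i + i · x_0).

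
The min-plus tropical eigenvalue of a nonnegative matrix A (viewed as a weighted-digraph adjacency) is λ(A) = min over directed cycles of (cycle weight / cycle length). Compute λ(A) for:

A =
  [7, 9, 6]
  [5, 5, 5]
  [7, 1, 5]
λ(A) = 3

Enumerate directed cycles and compute their means (weight / length). Sample:
  cycle 0 → 0: weight = 7, length = 1, mean = 7/1 ≈ 7.000
  cycle 1 → 1: weight = 5, length = 1, mean = 5/1 ≈ 5.000
  cycle 2 → 2: weight = 5, length = 1, mean = 5/1 ≈ 5.000
  cycle 0 → 1 → 0: weight = 14, length = 2, mean = 14/2 ≈ 7.000
  cycle 0 → 2 → 0: weight = 13, length = 2, mean = 13/2 ≈ 6.500
  cycle 1 → 0 → 1: weight = 14, length = 2, mean = 14/2 ≈ 7.000
Minimum mean = 3.000, attained e.g. along the cycle 1 → 2 → 1 with weight 6 and length 2. So λ(A) = 6/2 = 3.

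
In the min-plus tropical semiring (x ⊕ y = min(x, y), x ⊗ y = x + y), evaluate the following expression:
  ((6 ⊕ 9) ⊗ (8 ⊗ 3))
((6 ⊕ 9) ⊗ (8 ⊗ 3)) = 17

Expand innermost to outermost. Recall ⊕ takes the minimum of its arguments and ⊗ takes their sum. Working out the expression ((6 ⊕ 9) ⊗ (8 ⊗ 3)) gives 17.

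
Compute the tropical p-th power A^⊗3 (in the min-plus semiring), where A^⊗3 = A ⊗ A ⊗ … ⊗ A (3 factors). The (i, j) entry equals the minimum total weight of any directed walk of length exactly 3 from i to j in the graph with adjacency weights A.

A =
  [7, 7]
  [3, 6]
A^⊗3 =
  [16, 17]
  [13, 16]

Each entry (A^⊗3)_ij equals the minimum over all length-3 walks i = v_0 → v_1 → … → v_3 = j of Σ_t A[v_t][v_{t+1}]. For example, for (i, j) = (0, 1) we minimise over 4 possible intermediate vertex sequences; the minimum is 17, attained along the walk 0 → 1 → 0 → 1.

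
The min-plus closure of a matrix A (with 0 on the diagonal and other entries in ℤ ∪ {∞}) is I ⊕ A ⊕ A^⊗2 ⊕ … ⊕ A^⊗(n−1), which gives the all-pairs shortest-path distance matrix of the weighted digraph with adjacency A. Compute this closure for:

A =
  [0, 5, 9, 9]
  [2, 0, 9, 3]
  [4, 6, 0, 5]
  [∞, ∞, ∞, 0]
Closure =
  [0, 5, 9, 8]
  [2, 0, 9, 3]
  [4, 6, 0, 5]
  [∞, ∞, ∞, 0]

This is the Floyd-Warshall all-pairs shortest-path computation. For each intermediate vertex k = 0, 1, …, 3, update dist[i][j] ← min(dist[i][j], dist[i][k] + dist[k][j]). The final matrix gives, for each (i, j), the minimum total weight of any directed path from i to j (possibly empty when i = j).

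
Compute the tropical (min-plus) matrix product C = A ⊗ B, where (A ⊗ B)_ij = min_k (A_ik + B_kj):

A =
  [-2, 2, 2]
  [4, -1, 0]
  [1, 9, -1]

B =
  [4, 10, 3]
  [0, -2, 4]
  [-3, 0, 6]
A ⊗ B =
  [-1, 0, 1]
  [-3, -3, 3]
  [-4, -1, 4]

Apply the min-plus product entry-by-entry:
  C[0][0] = min over k of (A[0][0] + B[0][0] = -2 + 4 = 2, A[0][1] + B[1][0] = 2 + 0 = 2, A[0][2] + B[2][0] = 2 + -3 = -1) = -1 (attained at k = 2)
  C[0][1] = min over k of (A[0][0] + B[0][1] = -2 + 10 = 8, A[0][1] + B[1][1] = 2 + -2 = 0, A[0][2] + B[2][1] = 2 + 0 = 2) = 0 (attained at k = 1)
  C[0][2] = min over k of (A[0][0] + B[0][2] = -2 + 3 = 1, A[0][1] + B[1][2] = 2 + 4 = 6, A[0][2] + B[2][2] = 2 + 6 = 8) = 1 (attained at k = 0)
  C[1][0] = min over k of (A[1][0] + B[0][0] = 4 + 4 = 8, A[1][1] + B[1][0] = -1 + 0 = -1, A[1][2] + B[2][0] = 0 + -3 = -3) = -3 (attained at k = 2)
  C[1][1] = min over k of (A[1][0] + B[0][1] = 4 + 10 = 14, A[1][1] + B[1][1] = -1 + -2 = -3, A[1][2] + B[2][1] = 0 + 0 = 0) = -3 (attained at k = 1)
  C[1][2] = min over k of (A[1][0] + B[0][2] = 4 + 3 = 7, A[1][1] + B[1][2] = -1 + 4 = 3, A[1][2] + B[2][2] = 0 + 6 = 6) = 3 (attained at k = 1)
  C[2][0] = min over k of (A[2][0] + B[0][0] = 1 + 4 = 5, A[2][1] + B[1][0] = 9 + 0 = 9, A[2][2] + B[2][0] = -1 + -3 = -4) = -4 (attained at k = 2)
  C[2][1] = min over k of (A[2][0] + B[0][1] = 1 + 10 = 11, A[2][1] + B[1][1] = 9 + -2 = 7, A[2][2] + B[2][1] = -1 + 0 = -1) = -1 (attained at k = 2)
  C[2][2] = min over k of (A[2][0] + B[0][2] = 1 + 3 = 4, A[2][1] + B[1][2] = 9 + 4 = 13, A[2][2] + B[2][2] = -1 + 6 = 5) = 4 (attained at k = 0)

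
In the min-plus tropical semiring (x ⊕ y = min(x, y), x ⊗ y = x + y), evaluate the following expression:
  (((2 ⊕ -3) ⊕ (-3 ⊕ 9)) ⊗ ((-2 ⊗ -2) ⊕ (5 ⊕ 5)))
(((2 ⊕ -3) ⊕ (-3 ⊕ 9)) ⊗ ((-2 ⊗ -2) ⊕ (5 ⊕ 5))) = -7

Expand innermost to outermost. Recall ⊕ takes the minimum of its arguments and ⊗ takes their sum. Working out the expression (((2 ⊕ -3) ⊕ (-3 ⊕ 9)) ⊗ ((-2 ⊗ -2) ⊕ (5 ⊕ 5))) gives -7.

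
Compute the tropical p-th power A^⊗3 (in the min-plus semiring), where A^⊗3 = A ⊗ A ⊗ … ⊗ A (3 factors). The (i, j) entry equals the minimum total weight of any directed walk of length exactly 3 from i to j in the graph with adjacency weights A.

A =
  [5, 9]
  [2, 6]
A^⊗3 =
  [15, 19]
  [12, 16]

Each entry (A^⊗3)_ij equals the minimum over all length-3 walks i = v_0 → v_1 → … → v_3 = j of Σ_t A[v_t][v_{t+1}]. For example, for (i, j) = (0, 1) we minimise over 4 possible intermediate vertex sequences; the minimum is 19, attained along the walk 0 → 0 → 0 → 1.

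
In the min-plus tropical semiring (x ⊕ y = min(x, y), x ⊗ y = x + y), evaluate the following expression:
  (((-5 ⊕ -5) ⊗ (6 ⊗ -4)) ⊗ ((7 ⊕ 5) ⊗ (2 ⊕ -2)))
(((-5 ⊕ -5) ⊗ (6 ⊗ -4)) ⊗ ((7 ⊕ 5) ⊗ (2 ⊕ -2))) = 0

Expand innermost to outermost. Recall ⊕ takes the minimum of its arguments and ⊗ takes their sum. Working out the expression (((-5 ⊕ -5) ⊗ (6 ⊗ -4)) ⊗ ((7 ⊕ 5) ⊗ (2 ⊕ -2))) gives 0.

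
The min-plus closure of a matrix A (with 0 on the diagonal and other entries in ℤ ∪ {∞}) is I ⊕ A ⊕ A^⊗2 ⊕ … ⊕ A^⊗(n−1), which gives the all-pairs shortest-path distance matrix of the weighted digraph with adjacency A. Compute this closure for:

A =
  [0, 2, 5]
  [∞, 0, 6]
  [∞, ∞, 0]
Closure =
  [0, 2, 5]
  [∞, 0, 6]
  [∞, ∞, 0]

This is the Floyd-Warshall all-pairs shortest-path computation. For each intermediate vertex k = 0, 1, …, 2, update dist[i][j] ← min(dist[i][j], dist[i][k] + dist[k][j]). The final matrix gives, for each (i, j), the minimum total weight of any directed path from i to j (possibly empty when i = j).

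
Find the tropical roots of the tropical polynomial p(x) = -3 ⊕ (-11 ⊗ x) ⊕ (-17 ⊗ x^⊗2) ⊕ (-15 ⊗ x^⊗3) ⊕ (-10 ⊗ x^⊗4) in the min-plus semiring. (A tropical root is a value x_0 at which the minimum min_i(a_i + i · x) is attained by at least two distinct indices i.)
Roots: {-5, -2, 6, 8}

Each tropical root is a break point of the lower envelope of the lines y = a_i + i · x (there are 5 lines, with slopes 0, 1, ..., 4). Only the lines that attain the minimum somewhere contribute to roots; other lines are dominated. Here the surviving (envelope) indices are i = 4, i = 3, i = 2, i = 1, i = 0.
Intersections between consecutive envelope lines give the roots: for adjacent envelope indices i < j the intersection is x = (a_i − a_j) / (j − i). Reading off the sorted break points: {-5, -2, 6, 8}.
Verification: at each break x_0, at least two indices attain the minimum of min_i(a_i + i · x_0).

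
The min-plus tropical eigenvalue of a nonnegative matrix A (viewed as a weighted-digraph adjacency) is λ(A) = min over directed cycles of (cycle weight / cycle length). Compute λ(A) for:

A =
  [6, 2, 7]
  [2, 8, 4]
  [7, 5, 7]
λ(A) = 2

Enumerate directed cycles and compute their means (weight / length). Sample:
  cycle 0 → 0: weight = 6, length = 1, mean = 6/1 ≈ 6.000
  cycle 1 → 1: weight = 8, length = 1, mean = 8/1 ≈ 8.000
  cycle 2 → 2: weight = 7, length = 1, mean = 7/1 ≈ 7.000
  cycle 0 → 1 → 0: weight = 4, length = 2, mean = 4/2 ≈ 2.000
  cycle 0 → 2 → 0: weight = 14, length = 2, mean = 14/2 ≈ 7.000
  cycle 1 → 0 → 1: weight = 4, length = 2, mean = 4/2 ≈ 2.000
Minimum mean = 2.000, attained e.g. along the cycle 0 → 1 → 0 with weight 4 and length 2. So λ(A) = 4/2 = 2.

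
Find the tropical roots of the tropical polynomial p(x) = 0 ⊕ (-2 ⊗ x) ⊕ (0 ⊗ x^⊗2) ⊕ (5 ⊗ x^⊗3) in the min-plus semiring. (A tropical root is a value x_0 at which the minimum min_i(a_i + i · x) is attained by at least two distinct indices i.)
Roots: {-5, -2, 2}

Each tropical root is a break point of the lower envelope of the lines y = a_i + i · x (there are 4 lines, with slopes 0, 1, ..., 3). Only the lines that attain the minimum somewhere contribute to roots; other lines are dominated. Here the surviving (envelope) indices are i = 3, i = 2, i = 1, i = 0.
Intersections between consecutive envelope lines give the roots: for adjacent envelope indices i < j the intersection is x = (a_i − a_j) / (j − i). Reading off the sorted break points: {-5, -2, 2}.
Verification: at each break x_0, at least two indices attain the minimum of min_i(a_i + i · x_0).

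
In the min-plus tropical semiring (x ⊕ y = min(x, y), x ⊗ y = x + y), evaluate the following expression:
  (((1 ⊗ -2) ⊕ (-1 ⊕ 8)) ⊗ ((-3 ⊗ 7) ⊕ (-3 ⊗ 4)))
(((1 ⊗ -2) ⊕ (-1 ⊕ 8)) ⊗ ((-3 ⊗ 7) ⊕ (-3 ⊗ 4))) = 0

Expand innermost to outermost. Recall ⊕ takes the minimum of its arguments and ⊗ takes their sum. Working out the expression (((1 ⊗ -2) ⊕ (-1 ⊕ 8)) ⊗ ((-3 ⊗ 7) ⊕ (-3 ⊗ 4))) gives 0.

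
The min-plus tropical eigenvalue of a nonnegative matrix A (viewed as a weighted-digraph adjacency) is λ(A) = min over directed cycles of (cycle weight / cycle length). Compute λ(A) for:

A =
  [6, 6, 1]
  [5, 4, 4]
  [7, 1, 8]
λ(A) = 7/3

Enumerate directed cycles and compute their means (weight / length). Sample:
  cycle 0 → 0: weight = 6, length = 1, mean = 6/1 ≈ 6.000
  cycle 1 → 1: weight = 4, length = 1, mean = 4/1 ≈ 4.000
  cycle 2 → 2: weight = 8, length = 1, mean = 8/1 ≈ 8.000
  cycle 0 → 1 → 0: weight = 11, length = 2, mean = 11/2 ≈ 5.500
  cycle 0 → 2 → 0: weight = 8, length = 2, mean = 8/2 ≈ 4.000
  cycle 1 → 0 → 1: weight = 11, length = 2, mean = 11/2 ≈ 5.500
Minimum mean = 2.333, attained e.g. along the cycle 0 → 2 → 1 → 0 with weight 7 and length 3. So λ(A) = 7/3 = 7/3.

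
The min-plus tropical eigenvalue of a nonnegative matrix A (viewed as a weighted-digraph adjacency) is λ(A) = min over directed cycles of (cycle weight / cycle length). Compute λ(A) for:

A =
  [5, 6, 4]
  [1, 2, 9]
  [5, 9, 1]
λ(A) = 1

Enumerate directed cycles and compute their means (weight / length). Sample:
  cycle 0 → 0: weight = 5, length = 1, mean = 5/1 ≈ 5.000
  cycle 1 → 1: weight = 2, length = 1, mean = 2/1 ≈ 2.000
  cycle 2 → 2: weight = 1, length = 1, mean = 1/1 ≈ 1.000
  cycle 0 → 1 → 0: weight = 7, length = 2, mean = 7/2 ≈ 3.500
  cycle 0 → 2 → 0: weight = 9, length = 2, mean = 9/2 ≈ 4.500
  cycle 1 → 0 → 1: weight = 7, length = 2, mean = 7/2 ≈ 3.500
Minimum mean = 1.000, attained e.g. along the cycle 2 → 2 with weight 1 and length 1. So λ(A) = 1/1 = 1.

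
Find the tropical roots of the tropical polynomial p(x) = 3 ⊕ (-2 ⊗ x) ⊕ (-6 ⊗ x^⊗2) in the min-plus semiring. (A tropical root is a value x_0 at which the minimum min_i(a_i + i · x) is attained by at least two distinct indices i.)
Roots: {4, 5}

Each tropical root is a break point of the lower envelope of the lines y = a_i + i · x (there are 3 lines, with slopes 0, 1, ..., 2). Only the lines that attain the minimum somewhere contribute to roots; other lines are dominated. Here the surviving (envelope) indices are i = 2, i = 1, i = 0.
Intersections between consecutive envelope lines give the roots: for adjacent envelope indices i < j the intersection is x = (a_i − a_j) / (j − i). Reading off the sorted break points: {4, 5}.
Verification: at each break x_0, at least two indices attain the minimum of min_i(a_i + i · x_0).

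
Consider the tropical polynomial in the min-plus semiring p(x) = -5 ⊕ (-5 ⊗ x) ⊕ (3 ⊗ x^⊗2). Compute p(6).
p(6) = -5

A tropical monomial a ⊗ x^⊗i evaluates to a + i · x. Evaluating each term at x = 6:
  Term 0 contributes -5 + 0 · 6 = -5
  Term 1 contributes -5 + 1 · 6 = 1
  Term 2 contributes 3 + 2 · 6 = 15
p(6) = ⊕ of these = min[-5, 1, 15] = -5.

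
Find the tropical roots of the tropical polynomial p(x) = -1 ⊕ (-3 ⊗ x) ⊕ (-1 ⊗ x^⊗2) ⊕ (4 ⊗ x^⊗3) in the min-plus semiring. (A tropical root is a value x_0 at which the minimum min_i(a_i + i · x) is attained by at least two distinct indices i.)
Roots: {-5, -2, 2}

Each tropical root is a break point of the lower envelope of the lines y = a_i + i · x (there are 4 lines, with slopes 0, 1, ..., 3). Only the lines that attain the minimum somewhere contribute to roots; other lines are dominated. Here the surviving (envelope) indices are i = 3, i = 2, i = 1, i = 0.
Intersections between consecutive envelope lines give the roots: for adjacent envelope indices i < j the intersection is x = (a_i − a_j) / (j − i). Reading off the sorted break points: {-5, -2, 2}.
Verification: at each break x_0, at least two indices attain the minimum of min_i(a_i + i · x_0).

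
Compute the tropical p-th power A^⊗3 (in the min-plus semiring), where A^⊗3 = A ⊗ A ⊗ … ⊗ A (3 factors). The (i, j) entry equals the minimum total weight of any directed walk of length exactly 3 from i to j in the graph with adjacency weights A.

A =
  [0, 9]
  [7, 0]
A^⊗3 =
  [0, 9]
  [7, 0]

Each entry (A^⊗3)_ij equals the minimum over all length-3 walks i = v_0 → v_1 → … → v_3 = j of Σ_t A[v_t][v_{t+1}]. For example, for (i, j) = (0, 1) we minimise over 4 possible intermediate vertex sequences; the minimum is 9, attained along the walk 0 → 0 → 0 → 1.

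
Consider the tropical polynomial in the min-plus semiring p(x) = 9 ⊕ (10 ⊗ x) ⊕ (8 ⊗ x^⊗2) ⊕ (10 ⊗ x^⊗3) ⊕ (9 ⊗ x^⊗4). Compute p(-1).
p(-1) = 5

A tropical monomial a ⊗ x^⊗i evaluates to a + i · x. Evaluating each term at x = -1:
  Term 0 contributes 9 + 0 · -1 = 9
  Term 1 contributes 10 + 1 · -1 = 9
  Term 2 contributes 8 + 2 · -1 = 6
  Term 3 contributes 10 + 3 · -1 = 7
  Term 4 contributes 9 + 4 · -1 = 5
p(-1) = ⊕ of these = min[9, 9, 6, 7, 5] = 5.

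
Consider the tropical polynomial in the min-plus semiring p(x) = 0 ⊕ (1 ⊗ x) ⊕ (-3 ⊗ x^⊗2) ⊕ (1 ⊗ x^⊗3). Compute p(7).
p(7) = 0

A tropical monomial a ⊗ x^⊗i evaluates to a + i · x. Evaluating each term at x = 7:
  Term 0 contributes 0 + 0 · 7 = 0
  Term 1 contributes 1 + 1 · 7 = 8
  Term 2 contributes -3 + 2 · 7 = 11
  Term 3 contributes 1 + 3 · 7 = 22
p(7) = ⊕ of these = min[0, 8, 11, 22] = 0.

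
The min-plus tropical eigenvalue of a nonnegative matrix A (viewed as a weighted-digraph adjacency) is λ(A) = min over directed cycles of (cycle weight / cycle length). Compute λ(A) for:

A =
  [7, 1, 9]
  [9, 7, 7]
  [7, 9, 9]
λ(A) = 5

Enumerate directed cycles and compute their means (weight / length). Sample:
  cycle 0 → 0: weight = 7, length = 1, mean = 7/1 ≈ 7.000
  cycle 1 → 1: weight = 7, length = 1, mean = 7/1 ≈ 7.000
  cycle 2 → 2: weight = 9, length = 1, mean = 9/1 ≈ 9.000
  cycle 0 → 1 → 0: weight = 10, length = 2, mean = 10/2 ≈ 5.000
  cycle 0 → 2 → 0: weight = 16, length = 2, mean = 16/2 ≈ 8.000
  cycle 1 → 0 → 1: weight = 10, length = 2, mean = 10/2 ≈ 5.000
Minimum mean = 5.000, attained e.g. along the cycle 0 → 1 → 0 with weight 10 and length 2. So λ(A) = 10/2 = 5.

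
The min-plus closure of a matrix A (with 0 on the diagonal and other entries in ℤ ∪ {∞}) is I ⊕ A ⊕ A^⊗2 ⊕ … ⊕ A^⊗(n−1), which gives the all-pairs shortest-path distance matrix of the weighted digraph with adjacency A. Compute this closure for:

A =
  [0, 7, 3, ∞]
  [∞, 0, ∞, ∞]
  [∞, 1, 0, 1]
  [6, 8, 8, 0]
Closure =
  [0, 4, 3, 4]
  [∞, 0, ∞, ∞]
  [7, 1, 0, 1]
  [6, 8, 8, 0]

This is the Floyd-Warshall all-pairs shortest-path computation. For each intermediate vertex k = 0, 1, …, 3, update dist[i][j] ← min(dist[i][j], dist[i][k] + dist[k][j]). The final matrix gives, for each (i, j), the minimum total weight of any directed path from i to j (possibly empty when i = j).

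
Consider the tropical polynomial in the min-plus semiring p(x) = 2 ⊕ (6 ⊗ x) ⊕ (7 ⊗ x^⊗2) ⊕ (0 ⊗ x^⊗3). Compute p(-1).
p(-1) = -3

A tropical monomial a ⊗ x^⊗i evaluates to a + i · x. Evaluating each term at x = -1:
  Term 0 contributes 2 + 0 · -1 = 2
  Term 1 contributes 6 + 1 · -1 = 5
  Term 2 contributes 7 + 2 · -1 = 5
  Term 3 contributes 0 + 3 · -1 = -3
p(-1) = ⊕ of these = min[2, 5, 5, -3] = -3.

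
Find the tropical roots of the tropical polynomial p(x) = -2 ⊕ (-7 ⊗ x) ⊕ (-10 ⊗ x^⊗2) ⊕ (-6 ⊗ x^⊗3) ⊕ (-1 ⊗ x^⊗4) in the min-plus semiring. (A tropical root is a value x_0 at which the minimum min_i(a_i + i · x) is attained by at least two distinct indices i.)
Roots: {-5, -4, 3, 5}

Each tropical root is a break point of the lower envelope of the lines y = a_i + i · x (there are 5 lines, with slopes 0, 1, ..., 4). Only the lines that attain the minimum somewhere contribute to roots; other lines are dominated. Here the surviving (envelope) indices are i = 4, i = 3, i = 2, i = 1, i = 0.
Intersections between consecutive envelope lines give the roots: for adjacent envelope indices i < j the intersection is x = (a_i − a_j) / (j − i). Reading off the sorted break points: {-5, -4, 3, 5}.
Verification: at each break x_0, at least two indices attain the minimum of min_i(a_i + i · x_0).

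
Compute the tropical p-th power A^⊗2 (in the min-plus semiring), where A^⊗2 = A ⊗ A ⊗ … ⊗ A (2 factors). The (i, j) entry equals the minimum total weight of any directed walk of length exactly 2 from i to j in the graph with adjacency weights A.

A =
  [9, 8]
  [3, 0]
A^⊗2 =
  [11, 8]
  [3, 0]

Each entry (A^⊗2)_ij equals the minimum over all length-2 walks i = v_0 → v_1 → … → v_2 = j of Σ_t A[v_t][v_{t+1}]. For example, for (i, j) = (0, 1) we minimise over 2 possible intermediate vertex sequences; the minimum is 8, attained along the walk 0 → 1 → 1.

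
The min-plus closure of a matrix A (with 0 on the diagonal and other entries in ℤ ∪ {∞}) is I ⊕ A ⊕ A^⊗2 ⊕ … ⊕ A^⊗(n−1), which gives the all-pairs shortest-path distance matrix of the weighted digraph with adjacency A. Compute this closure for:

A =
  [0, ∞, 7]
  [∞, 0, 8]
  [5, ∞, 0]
Closure =
  [0, ∞, 7]
  [13, 0, 8]
  [5, ∞, 0]

This is the Floyd-Warshall all-pairs shortest-path computation. For each intermediate vertex k = 0, 1, …, 2, update dist[i][j] ← min(dist[i][j], dist[i][k] + dist[k][j]). The final matrix gives, for each (i, j), the minimum total weight of any directed path from i to j (possibly empty when i = j).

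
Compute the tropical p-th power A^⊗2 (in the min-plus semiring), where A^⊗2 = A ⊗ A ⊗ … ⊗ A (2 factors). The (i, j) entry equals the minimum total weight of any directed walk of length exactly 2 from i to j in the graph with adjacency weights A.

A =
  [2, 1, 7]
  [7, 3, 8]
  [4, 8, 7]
A^⊗2 =
  [4, 3, 9]
  [9, 6, 11]
  [6, 5, 11]

Each entry (A^⊗2)_ij equals the minimum over all length-2 walks i = v_0 → v_1 → … → v_2 = j of Σ_t A[v_t][v_{t+1}]. For example, for (i, j) = (0, 2) we minimise over 3 possible intermediate vertex sequences; the minimum is 9, attained along the walk 0 → 0 → 2.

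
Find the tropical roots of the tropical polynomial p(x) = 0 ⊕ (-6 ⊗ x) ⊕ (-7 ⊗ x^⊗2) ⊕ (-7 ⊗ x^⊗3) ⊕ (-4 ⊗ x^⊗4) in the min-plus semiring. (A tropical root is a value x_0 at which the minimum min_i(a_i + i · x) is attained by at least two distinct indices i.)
Roots: {-3, 0, 1, 6}

Each tropical root is a break point of the lower envelope of the lines y = a_i + i · x (there are 5 lines, with slopes 0, 1, ..., 4). Only the lines that attain the minimum somewhere contribute to roots; other lines are dominated. Here the surviving (envelope) indices are i = 4, i = 3, i = 2, i = 1, i = 0.
Intersections between consecutive envelope lines give the roots: for adjacent envelope indices i < j the intersection is x = (a_i − a_j) / (j − i). Reading off the sorted break points: {-3, 0, 1, 6}.
Verification: at each break x_0, at least two indices attain the minimum of min_i(a_i + i · x_0).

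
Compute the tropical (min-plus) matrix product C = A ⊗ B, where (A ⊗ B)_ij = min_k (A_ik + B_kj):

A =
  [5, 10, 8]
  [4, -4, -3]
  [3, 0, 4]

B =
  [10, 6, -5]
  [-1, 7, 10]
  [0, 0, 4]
A ⊗ B =
  [8, 8, 0]
  [-5, -3, -1]
  [-1, 4, -2]

Apply the min-plus product entry-by-entry:
  C[0][0] = min over k of (A[0][0] + B[0][0] = 5 + 10 = 15, A[0][1] + B[1][0] = 10 + -1 = 9, A[0][2] + B[2][0] = 8 + 0 = 8) = 8 (attained at k = 2)
  C[0][1] = min over k of (A[0][0] + B[0][1] = 5 + 6 = 11, A[0][1] + B[1][1] = 10 + 7 = 17, A[0][2] + B[2][1] = 8 + 0 = 8) = 8 (attained at k = 2)
  C[0][2] = min over k of (A[0][0] + B[0][2] = 5 + -5 = 0, A[0][1] + B[1][2] = 10 + 10 = 20, A[0][2] + B[2][2] = 8 + 4 = 12) = 0 (attained at k = 0)
  C[1][0] = min over k of (A[1][0] + B[0][0] = 4 + 10 = 14, A[1][1] + B[1][0] = -4 + -1 = -5, A[1][2] + B[2][0] = -3 + 0 = -3) = -5 (attained at k = 1)
  C[1][1] = min over k of (A[1][0] + B[0][1] = 4 + 6 = 10, A[1][1] + B[1][1] = -4 + 7 = 3, A[1][2] + B[2][1] = -3 + 0 = -3) = -3 (attained at k = 2)
  C[1][2] = min over k of (A[1][0] + B[0][2] = 4 + -5 = -1, A[1][1] + B[1][2] = -4 + 10 = 6, A[1][2] + B[2][2] = -3 + 4 = 1) = -1 (attained at k = 0)
  C[2][0] = min over k of (A[2][0] + B[0][0] = 3 + 10 = 13, A[2][1] + B[1][0] = 0 + -1 = -1, A[2][2] + B[2][0] = 4 + 0 = 4) = -1 (attained at k = 1)
  C[2][1] = min over k of (A[2][0] + B[0][1] = 3 + 6 = 9, A[2][1] + B[1][1] = 0 + 7 = 7, A[2][2] + B[2][1] = 4 + 0 = 4) = 4 (attained at k = 2)
  C[2][2] = min over k of (A[2][0] + B[0][2] = 3 + -5 = -2, A[2][1] + B[1][2] = 0 + 10 = 10, A[2][2] + B[2][2] = 4 + 4 = 8) = -2 (attained at k = 0)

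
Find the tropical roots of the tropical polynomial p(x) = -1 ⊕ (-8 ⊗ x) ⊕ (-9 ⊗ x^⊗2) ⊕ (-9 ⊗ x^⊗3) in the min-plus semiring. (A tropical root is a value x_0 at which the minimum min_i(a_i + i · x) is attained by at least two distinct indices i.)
Roots: {0, 1, 7}

Each tropical root is a break point of the lower envelope of the lines y = a_i + i · x (there are 4 lines, with slopes 0, 1, ..., 3). Only the lines that attain the minimum somewhere contribute to roots; other lines are dominated. Here the surviving (envelope) indices are i = 3, i = 2, i = 1, i = 0.
Intersections between consecutive envelope lines give the roots: for adjacent envelope indices i < j the intersection is x = (a_i − a_j) / (j − i). Reading off the sorted break points: {0, 1, 7}.
Verification: at each break x_0, at least two indices attain the minimum of min_i(a_i + i · x_0).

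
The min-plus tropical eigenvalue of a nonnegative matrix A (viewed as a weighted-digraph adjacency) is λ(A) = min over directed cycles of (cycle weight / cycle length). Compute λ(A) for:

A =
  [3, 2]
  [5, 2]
λ(A) = 2

Enumerate directed cycles and compute their means (weight / length). Sample:
  cycle 0 → 0: weight = 3, length = 1, mean = 3/1 ≈ 3.000
  cycle 1 → 1: weight = 2, length = 1, mean = 2/1 ≈ 2.000
  cycle 0 → 1 → 0: weight = 7, length = 2, mean = 7/2 ≈ 3.500
  cycle 1 → 0 → 1: weight = 7, length = 2, mean = 7/2 ≈ 3.500
Minimum mean = 2.000, attained e.g. along the cycle 1 → 1 with weight 2 and length 1. So λ(A) = 2/1 = 2.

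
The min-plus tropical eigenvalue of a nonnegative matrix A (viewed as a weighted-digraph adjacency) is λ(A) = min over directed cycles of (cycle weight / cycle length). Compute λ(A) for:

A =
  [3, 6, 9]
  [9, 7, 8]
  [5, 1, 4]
λ(A) = 3

Enumerate directed cycles and compute their means (weight / length). Sample:
  cycle 0 → 0: weight = 3, length = 1, mean = 3/1 ≈ 3.000
  cycle 1 → 1: weight = 7, length = 1, mean = 7/1 ≈ 7.000
  cycle 2 → 2: weight = 4, length = 1, mean = 4/1 ≈ 4.000
  cycle 0 → 1 → 0: weight = 15, length = 2, mean = 15/2 ≈ 7.500
  cycle 0 → 2 → 0: weight = 14, length = 2, mean = 14/2 ≈ 7.000
  cycle 1 → 0 → 1: weight = 15, length = 2, mean = 15/2 ≈ 7.500
Minimum mean = 3.000, attained e.g. along the cycle 0 → 0 with weight 3 and length 1. So λ(A) = 3/1 = 3.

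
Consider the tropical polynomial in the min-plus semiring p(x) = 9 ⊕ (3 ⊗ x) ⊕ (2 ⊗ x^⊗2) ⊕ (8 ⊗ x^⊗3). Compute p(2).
p(2) = 5

A tropical monomial a ⊗ x^⊗i evaluates to a + i · x. Evaluating each term at x = 2:
  Term 0 contributes 9 + 0 · 2 = 9
  Term 1 contributes 3 + 1 · 2 = 5
  Term 2 contributes 2 + 2 · 2 = 6
  Term 3 contributes 8 + 3 · 2 = 14
p(2) = ⊕ of these = min[9, 5, 6, 14] = 5.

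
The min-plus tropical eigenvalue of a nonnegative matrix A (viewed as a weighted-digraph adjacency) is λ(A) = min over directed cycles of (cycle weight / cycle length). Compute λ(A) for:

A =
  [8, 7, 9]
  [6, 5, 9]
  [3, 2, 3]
λ(A) = 3

Enumerate directed cycles and compute their means (weight / length). Sample:
  cycle 0 → 0: weight = 8, length = 1, mean = 8/1 ≈ 8.000
  cycle 1 → 1: weight = 5, length = 1, mean = 5/1 ≈ 5.000
  cycle 2 → 2: weight = 3, length = 1, mean = 3/1 ≈ 3.000
  cycle 0 → 1 → 0: weight = 13, length = 2, mean = 13/2 ≈ 6.500
  cycle 0 → 2 → 0: weight = 12, length = 2, mean = 12/2 ≈ 6.000
  cycle 1 → 0 → 1: weight = 13, length = 2, mean = 13/2 ≈ 6.500
Minimum mean = 3.000, attained e.g. along the cycle 2 → 2 with weight 3 and length 1. So λ(A) = 3/1 = 3.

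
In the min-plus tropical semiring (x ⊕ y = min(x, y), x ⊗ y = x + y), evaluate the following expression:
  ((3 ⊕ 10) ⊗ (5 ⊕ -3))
((3 ⊕ 10) ⊗ (5 ⊕ -3)) = 0

Expand innermost to outermost. Recall ⊕ takes the minimum of its arguments and ⊗ takes their sum. Working out the expression ((3 ⊕ 10) ⊗ (5 ⊕ -3)) gives 0.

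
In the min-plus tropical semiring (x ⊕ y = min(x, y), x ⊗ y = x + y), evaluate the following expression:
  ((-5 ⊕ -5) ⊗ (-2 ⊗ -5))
((-5 ⊕ -5) ⊗ (-2 ⊗ -5)) = -12

Expand innermost to outermost. Recall ⊕ takes the minimum of its arguments and ⊗ takes their sum. Working out the expression ((-5 ⊕ -5) ⊗ (-2 ⊗ -5)) gives -12.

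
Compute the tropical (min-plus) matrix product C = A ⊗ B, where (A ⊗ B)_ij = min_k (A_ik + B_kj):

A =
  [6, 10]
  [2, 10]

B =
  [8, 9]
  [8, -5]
A ⊗ B =
  [14, 5]
  [10, 5]

Apply the min-plus product entry-by-entry:
  C[0][0] = min over k of (A[0][0] + B[0][0] = 6 + 8 = 14, A[0][1] + B[1][0] = 10 + 8 = 18) = 14 (attained at k = 0)
  C[0][1] = min over k of (A[0][0] + B[0][1] = 6 + 9 = 15, A[0][1] + B[1][1] = 10 + -5 = 5) = 5 (attained at k = 1)
  C[1][0] = min over k of (A[1][0] + B[0][0] = 2 + 8 = 10, A[1][1] + B[1][0] = 10 + 8 = 18) = 10 (attained at k = 0)
  C[1][1] = min over k of (A[1][0] + B[0][1] = 2 + 9 = 11, A[1][1] + B[1][1] = 10 + -5 = 5) = 5 (attained at k = 1)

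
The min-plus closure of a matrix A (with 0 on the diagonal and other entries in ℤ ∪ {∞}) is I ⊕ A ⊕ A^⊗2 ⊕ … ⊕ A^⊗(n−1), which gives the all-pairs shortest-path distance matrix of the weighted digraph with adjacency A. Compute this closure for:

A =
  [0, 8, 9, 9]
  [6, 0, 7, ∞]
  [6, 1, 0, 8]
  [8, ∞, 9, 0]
Closure =
  [0, 8, 9, 9]
  [6, 0, 7, 15]
  [6, 1, 0, 8]
  [8, 10, 9, 0]

This is the Floyd-Warshall all-pairs shortest-path computation. For each intermediate vertex k = 0, 1, …, 3, update dist[i][j] ← min(dist[i][j], dist[i][k] + dist[k][j]). The final matrix gives, for each (i, j), the minimum total weight of any directed path from i to j (possibly empty when i = j).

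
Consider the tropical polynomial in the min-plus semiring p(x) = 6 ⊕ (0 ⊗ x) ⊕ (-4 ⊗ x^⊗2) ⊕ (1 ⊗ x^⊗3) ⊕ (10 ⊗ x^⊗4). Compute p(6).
p(6) = 6

A tropical monomial a ⊗ x^⊗i evaluates to a + i · x. Evaluating each term at x = 6:
  Term 0 contributes 6 + 0 · 6 = 6
  Term 1 contributes 0 + 1 · 6 = 6
  Term 2 contributes -4 + 2 · 6 = 8
  Term 3 contributes 1 + 3 · 6 = 19
  Term 4 contributes 10 + 4 · 6 = 34
p(6) = ⊕ of these = min[6, 6, 8, 19, 34] = 6.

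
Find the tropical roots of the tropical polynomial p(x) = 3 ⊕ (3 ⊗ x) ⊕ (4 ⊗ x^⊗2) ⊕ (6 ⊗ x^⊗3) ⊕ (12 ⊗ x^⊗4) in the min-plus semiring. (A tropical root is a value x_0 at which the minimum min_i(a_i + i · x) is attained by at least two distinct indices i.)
Roots: {-6, -2, -1, 0}

Each tropical root is a break point of the lower envelope of the lines y = a_i + i · x (there are 5 lines, with slopes 0, 1, ..., 4). Only the lines that attain the minimum somewhere contribute to roots; other lines are dominated. Here the surviving (envelope) indices are i = 4, i = 3, i = 2, i = 1, i = 0.
Intersections between consecutive envelope lines give the roots: for adjacent envelope indices i < j the intersection is x = (a_i − a_j) / (j − i). Reading off the sorted break points: {-6, -2, -1, 0}.
Verification: at each break x_0, at least two indices attain the minimum of min_i(a_i + i · x_0).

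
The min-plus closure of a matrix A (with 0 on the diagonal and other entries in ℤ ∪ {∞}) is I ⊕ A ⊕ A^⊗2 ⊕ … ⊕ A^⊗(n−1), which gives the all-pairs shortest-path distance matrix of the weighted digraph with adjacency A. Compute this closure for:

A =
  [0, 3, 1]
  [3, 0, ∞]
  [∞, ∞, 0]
Closure =
  [0, 3, 1]
  [3, 0, 4]
  [∞, ∞, 0]

This is the Floyd-Warshall all-pairs shortest-path computation. For each intermediate vertex k = 0, 1, …, 2, update dist[i][j] ← min(dist[i][j], dist[i][k] + dist[k][j]). The final matrix gives, for each (i, j), the minimum total weight of any directed path from i to j (possibly empty when i = j).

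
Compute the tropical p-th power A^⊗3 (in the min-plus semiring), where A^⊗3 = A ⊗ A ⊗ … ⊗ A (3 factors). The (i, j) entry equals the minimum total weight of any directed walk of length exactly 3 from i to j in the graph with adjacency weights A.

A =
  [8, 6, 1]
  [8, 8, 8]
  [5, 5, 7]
A^⊗3 =
  [13, 12, 7]
  [14, 14, 14]
  [11, 11, 13]

Each entry (A^⊗3)_ij equals the minimum over all length-3 walks i = v_0 → v_1 → … → v_3 = j of Σ_t A[v_t][v_{t+1}]. For example, for (i, j) = (0, 2) we minimise over 9 possible intermediate vertex sequences; the minimum is 7, attained along the walk 0 → 2 → 0 → 2.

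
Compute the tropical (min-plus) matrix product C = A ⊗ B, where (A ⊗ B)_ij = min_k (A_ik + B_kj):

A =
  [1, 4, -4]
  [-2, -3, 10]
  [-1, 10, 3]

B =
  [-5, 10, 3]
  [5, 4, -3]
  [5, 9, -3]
A ⊗ B =
  [-4, 5, -7]
  [-7, 1, -6]
  [-6, 9, 0]

Apply the min-plus product entry-by-entry:
  C[0][0] = min over k of (A[0][0] + B[0][0] = 1 + -5 = -4, A[0][1] + B[1][0] = 4 + 5 = 9, A[0][2] + B[2][0] = -4 + 5 = 1) = -4 (attained at k = 0)
  C[0][1] = min over k of (A[0][0] + B[0][1] = 1 + 10 = 11, A[0][1] + B[1][1] = 4 + 4 = 8, A[0][2] + B[2][1] = -4 + 9 = 5) = 5 (attained at k = 2)
  C[0][2] = min over k of (A[0][0] + B[0][2] = 1 + 3 = 4, A[0][1] + B[1][2] = 4 + -3 = 1, A[0][2] + B[2][2] = -4 + -3 = -7) = -7 (attained at k = 2)
  C[1][0] = min over k of (A[1][0] + B[0][0] = -2 + -5 = -7, A[1][1] + B[1][0] = -3 + 5 = 2, A[1][2] + B[2][0] = 10 + 5 = 15) = -7 (attained at k = 0)
  C[1][1] = min over k of (A[1][0] + B[0][1] = -2 + 10 = 8, A[1][1] + B[1][1] = -3 + 4 = 1, A[1][2] + B[2][1] = 10 + 9 = 19) = 1 (attained at k = 1)
  C[1][2] = min over k of (A[1][0] + B[0][2] = -2 + 3 = 1, A[1][1] + B[1][2] = -3 + -3 = -6, A[1][2] + B[2][2] = 10 + -3 = 7) = -6 (attained at k = 1)
  C[2][0] = min over k of (A[2][0] + B[0][0] = -1 + -5 = -6, A[2][1] + B[1][0] = 10 + 5 = 15, A[2][2] + B[2][0] = 3 + 5 = 8) = -6 (attained at k = 0)
  C[2][1] = min over k of (A[2][0] + B[0][1] = -1 + 10 = 9, A[2][1] + B[1][1] = 10 + 4 = 14, A[2][2] + B[2][1] = 3 + 9 = 12) = 9 (attained at k = 0)
  C[2][2] = min over k of (A[2][0] + B[0][2] = -1 + 3 = 2, A[2][1] + B[1][2] = 10 + -3 = 7, A[2][2] + B[2][2] = 3 + -3 = 0) = 0 (attained at k = 2)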